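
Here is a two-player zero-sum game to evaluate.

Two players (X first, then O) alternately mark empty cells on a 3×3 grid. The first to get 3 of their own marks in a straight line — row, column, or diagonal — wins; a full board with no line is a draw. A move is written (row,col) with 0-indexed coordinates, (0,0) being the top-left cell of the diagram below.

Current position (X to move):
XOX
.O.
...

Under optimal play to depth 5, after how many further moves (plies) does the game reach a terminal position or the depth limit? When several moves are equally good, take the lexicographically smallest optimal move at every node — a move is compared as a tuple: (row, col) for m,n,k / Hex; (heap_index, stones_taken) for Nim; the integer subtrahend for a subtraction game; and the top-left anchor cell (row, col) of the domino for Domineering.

PV length from [XOX/.O./...]: 5 plies

[XOX/.O./...] X move#1: (1,0):-1/XOX/XO./..., (1,2):-1/XOX/.OX/..., (2,0):-1/XOX/.O./X.., (2,1):+0/XOX/.O./.X.*, (2,2):-1/XOX/.O./..X
[XOX/.O./.X.] O move#2: (1,0):+0/XOX/OO./.X.*, (1,2):+0/XOX/.OO/.X., (2,0):+0/XOX/.O./OX., (2,2):+0/XOX/.O./.XO
[XOX/OO./.X.] X move#3: (1,2):+0/XOX/OOX/.X.*, (2,0):-1/XOX/OO./XX., (2,2):-1/XOX/OO./.XX
[XOX/OOX/.X.] O move#4: (2,0):-1/XOX/OOX/OX., (2,2):+0/XOX/OOX/.XO*
[XOX/OOX/.XO] X move#5: (2,0):+0/XOX/OOX/XXO*
[XOX/OOX/XXO] end (terminal +0, O#6); searched XOX/.O./... to 5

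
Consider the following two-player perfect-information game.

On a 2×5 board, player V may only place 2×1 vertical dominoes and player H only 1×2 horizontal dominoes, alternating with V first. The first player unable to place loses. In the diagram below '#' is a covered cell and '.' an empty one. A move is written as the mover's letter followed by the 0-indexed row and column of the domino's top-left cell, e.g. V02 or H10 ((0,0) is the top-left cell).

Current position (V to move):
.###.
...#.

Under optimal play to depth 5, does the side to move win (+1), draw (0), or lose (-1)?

[.###./...#.] V move#1: V00:+1/####./#..#.*, V04:-1/.####/...##
[####./#..#.] H move#2: H11:-1/####./####.*
[####./####.] V move#3: V04:+1/#####/#####*
[#####/#####] end (terminal -1, H#4); searched .###./...#. to 5

value(.###./...#., V) = +1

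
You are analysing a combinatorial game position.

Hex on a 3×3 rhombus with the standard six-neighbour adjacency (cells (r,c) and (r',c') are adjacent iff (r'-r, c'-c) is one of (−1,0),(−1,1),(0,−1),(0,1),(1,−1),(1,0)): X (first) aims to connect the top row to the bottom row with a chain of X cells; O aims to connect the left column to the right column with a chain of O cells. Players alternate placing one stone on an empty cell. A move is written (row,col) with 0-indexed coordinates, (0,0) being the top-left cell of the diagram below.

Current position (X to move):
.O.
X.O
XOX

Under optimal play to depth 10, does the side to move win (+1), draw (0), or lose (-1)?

value(.O./X.O/XOX, X) = +1

p1 X@[.O./X.O/XOX]: (0,0)[XO./X.O/XOX]+1* (0,2)[.OX/X.O/XOX]+1 (1,1)[.O./XXO/XOX]+1
p2 O@[XO./X.O/XOX] terminal -1; root [.O./X.O/XOX] d10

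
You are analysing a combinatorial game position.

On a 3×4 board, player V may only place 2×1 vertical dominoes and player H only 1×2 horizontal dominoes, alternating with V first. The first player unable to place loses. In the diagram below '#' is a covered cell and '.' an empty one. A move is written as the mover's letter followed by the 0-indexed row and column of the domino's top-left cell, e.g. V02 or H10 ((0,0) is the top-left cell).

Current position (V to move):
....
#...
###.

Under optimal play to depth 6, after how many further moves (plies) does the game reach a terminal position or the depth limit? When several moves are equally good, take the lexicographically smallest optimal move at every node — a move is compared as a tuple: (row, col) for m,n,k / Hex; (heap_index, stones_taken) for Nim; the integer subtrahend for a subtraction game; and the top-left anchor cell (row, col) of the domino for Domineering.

PV length from [..../#.../###.]: 3 plies

p1 V@[..../#.../###.]: V01[.#../##../###.]-1 V02[..#./#.#./###.]+1* V03[...#/#..#/###.]-1 V13[..../#..#/####]-1
p2 H@[..#./#.#./###.]: H00[###./#.#./###.]-1*
p3 V@[###./#.#./###.]: V03[####/#.##/###.]+1* V13[###./#.##/####]+1
p4 H@[####/#.##/###.] terminal -1; root [..../#.../###.] d6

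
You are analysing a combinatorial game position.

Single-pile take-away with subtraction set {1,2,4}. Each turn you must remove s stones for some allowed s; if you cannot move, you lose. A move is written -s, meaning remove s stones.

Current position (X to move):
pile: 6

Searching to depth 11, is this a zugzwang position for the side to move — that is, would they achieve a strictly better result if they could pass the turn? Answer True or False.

[6] X move#1: -1:-1/5*, -2:-1/4, -4:-1/2
[5] O move#2: -1:-1/4, -2:+1/3*, -4:-1/1
[3] X move#3: -1:-1/2*, -2:-1/1
[2] O move#4: -1:-1/1, -2:+1/0*
[0] end (terminal -1, X#5); searched 6 to 11
suppose X passes — search the same position with O to move:
pass> [6] O move#1: -1:-1/5*, -2:-1/4, -4:-1/2
pass> [5] X move#2: -1:-1/4, -2:+1/3*, -4:-1/1
pass> [3] O move#3: -1:-1/2*, -2:-1/1
pass> [2] X move#4: -1:-1/1, -2:+1/0*
pass> [0] end (terminal -1, O#5); searched 6 to 11
for X: play -1, pass +1

zugzwang(6, X) = True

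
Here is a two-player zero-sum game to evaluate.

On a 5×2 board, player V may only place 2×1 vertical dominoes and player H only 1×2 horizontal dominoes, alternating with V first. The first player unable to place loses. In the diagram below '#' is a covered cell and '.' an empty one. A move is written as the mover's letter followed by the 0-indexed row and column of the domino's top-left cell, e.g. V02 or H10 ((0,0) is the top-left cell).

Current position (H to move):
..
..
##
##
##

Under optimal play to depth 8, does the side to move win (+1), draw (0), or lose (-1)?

value(../../##/##/##, H) = +1

ply 1, H at ../../##/##/## | H00=+1→##/../##/##/##*; H10=+1→../##/##/##/##
ply 2: ##/../##/##/## is terminal -1 (V); from ../../##/##/## depth 8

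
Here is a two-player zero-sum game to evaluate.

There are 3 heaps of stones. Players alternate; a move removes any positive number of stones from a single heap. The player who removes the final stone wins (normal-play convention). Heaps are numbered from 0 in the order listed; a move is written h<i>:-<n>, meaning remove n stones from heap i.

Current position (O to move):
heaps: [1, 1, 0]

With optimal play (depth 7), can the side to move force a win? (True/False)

[(1,1,0)] O move#1: h0:-1:-1/(0,1,0)*, h1:-1:-1/(1,0,0)
[(0,1,0)] X move#2: h1:-1:+1/(0,0,0)*
[(0,0,0)] end (terminal -1, O#3); searched (1,1,0) to 7

O winning at [(1,1,0)]: False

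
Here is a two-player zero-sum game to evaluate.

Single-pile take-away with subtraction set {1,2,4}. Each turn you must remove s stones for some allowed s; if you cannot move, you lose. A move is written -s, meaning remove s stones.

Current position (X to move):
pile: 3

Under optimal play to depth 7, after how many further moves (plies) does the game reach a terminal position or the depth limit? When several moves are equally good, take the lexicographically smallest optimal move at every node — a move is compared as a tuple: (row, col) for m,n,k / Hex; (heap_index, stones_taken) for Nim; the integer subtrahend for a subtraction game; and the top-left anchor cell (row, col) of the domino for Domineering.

[3] X move#1: -1:-1/2*, -2:-1/1
[2] O move#2: -1:-1/1, -2:+1/0*
[0] end (terminal -1, X#3); searched 3 to 7

PV length from [3]: 2 plies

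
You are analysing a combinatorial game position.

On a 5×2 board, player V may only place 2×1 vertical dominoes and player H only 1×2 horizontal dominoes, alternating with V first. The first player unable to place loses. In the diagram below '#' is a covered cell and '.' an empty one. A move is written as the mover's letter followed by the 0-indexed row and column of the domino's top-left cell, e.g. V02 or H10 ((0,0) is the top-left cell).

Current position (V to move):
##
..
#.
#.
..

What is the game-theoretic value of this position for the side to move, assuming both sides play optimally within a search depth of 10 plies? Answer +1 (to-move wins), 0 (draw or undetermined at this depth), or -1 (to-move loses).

ply 1, V at ##/../#./#./.. | V11=-1→##/.#/##/#./..*; V21=-1→##/../##/##/..; V31=-1→##/../#./##/.#
ply 2, H at ##/.#/##/#./.. | H40=+1→##/.#/##/#./##*
ply 3: ##/.#/##/#./## is terminal -1 (V); from ##/../#./#./.. depth 10

value(##/../#./#./.., V) = -1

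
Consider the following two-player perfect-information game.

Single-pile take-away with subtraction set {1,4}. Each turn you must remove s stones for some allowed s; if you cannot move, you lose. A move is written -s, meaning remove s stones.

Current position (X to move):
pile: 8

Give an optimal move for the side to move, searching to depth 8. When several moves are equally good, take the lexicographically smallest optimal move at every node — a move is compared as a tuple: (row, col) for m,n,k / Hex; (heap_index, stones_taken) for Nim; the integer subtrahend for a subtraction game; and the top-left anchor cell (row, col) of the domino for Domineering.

[8] X move#1: -1:+1/7*, -4:-1/4
[7] O move#2: -1:-1/6*, -4:-1/3
[6] X move#3: -1:+1/5*, -4:+1/2
[5] O move#4: -1:-1/4*, -4:-1/1
[4] X move#5: -1:-1/3, -4:+1/0*
[0] end (terminal -1, O#6); searched 8 to 8

X's best at [8]: -1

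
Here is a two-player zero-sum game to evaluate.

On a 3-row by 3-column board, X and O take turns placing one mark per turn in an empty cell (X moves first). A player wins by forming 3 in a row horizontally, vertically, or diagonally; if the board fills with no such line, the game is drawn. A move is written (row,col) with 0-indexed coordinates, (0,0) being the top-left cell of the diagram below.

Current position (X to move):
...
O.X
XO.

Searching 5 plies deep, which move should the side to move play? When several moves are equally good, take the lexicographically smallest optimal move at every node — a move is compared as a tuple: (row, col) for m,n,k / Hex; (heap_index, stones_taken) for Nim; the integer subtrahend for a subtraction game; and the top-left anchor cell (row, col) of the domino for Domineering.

p1 X@[.../O.X/XO.]: (0,0)[X../O.X/XO.]+0 (0,1)[.X./O.X/XO.]+0 (0,2)[..X/O.X/XO.]+1* (1,1)[.../OXX/XO.]+0 (2,2)[.../O.X/XOX]+0
p2 O@[..X/O.X/XO.]: (0,0)[O.X/O.X/XO.]-1* (0,1)[.OX/O.X/XO.]-1 (1,1)[..X/OOX/XO.]-1 (2,2)[..X/O.X/XOO]-1
p3 X@[O.X/O.X/XO.]: (0,1)[OXX/O.X/XO.]+1* (1,1)[O.X/OXX/XO.]+1 (2,2)[O.X/O.X/XOX]+1
p4 O@[OXX/O.X/XO.]: (1,1)[OXX/OOX/XO.]-1* (2,2)[OXX/O.X/XOO]-1
p5 X@[OXX/OOX/XO.]: (2,2)[OXX/OOX/XOX]+1*
p6 O@[OXX/OOX/XOX] terminal -1; root [.../O.X/XO.] d5

X's best at [.../O.X/XO.]: (0,2)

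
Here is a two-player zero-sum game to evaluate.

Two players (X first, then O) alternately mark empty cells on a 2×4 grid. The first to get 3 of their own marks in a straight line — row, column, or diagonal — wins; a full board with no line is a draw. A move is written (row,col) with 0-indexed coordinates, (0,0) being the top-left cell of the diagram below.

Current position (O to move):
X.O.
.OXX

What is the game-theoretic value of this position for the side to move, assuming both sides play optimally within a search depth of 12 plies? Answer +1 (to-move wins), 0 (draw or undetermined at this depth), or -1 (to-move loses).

p1 O@[X.O./.OXX]: (0,1)[XOO./.OXX]+0* (0,3)[X.OO/.OXX]+0 (1,0)[X.O./OOXX]+0
p2 X@[XOO./.OXX]: (0,3)[XOOX/.OXX]+0* (1,0)[XOO./XOXX]-1
p3 O@[XOOX/.OXX]: (1,0)[XOOX/OOXX]+0*
p4 X@[XOOX/OOXX] terminal +0; root [X.O./.OXX] d12

value(X.O./.OXX, O) = 0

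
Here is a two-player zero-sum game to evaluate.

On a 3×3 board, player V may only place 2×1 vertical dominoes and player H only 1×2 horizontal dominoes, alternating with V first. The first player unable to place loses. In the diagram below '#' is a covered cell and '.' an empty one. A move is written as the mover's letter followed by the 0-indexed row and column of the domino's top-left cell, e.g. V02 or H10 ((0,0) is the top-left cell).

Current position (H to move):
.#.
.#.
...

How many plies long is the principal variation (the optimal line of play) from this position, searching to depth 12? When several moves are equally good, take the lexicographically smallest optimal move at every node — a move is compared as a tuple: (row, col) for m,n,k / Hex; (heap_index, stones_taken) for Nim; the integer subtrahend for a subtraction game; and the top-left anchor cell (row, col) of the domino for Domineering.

[.#./.#./...] H move#1: H20:-1/.#./.#./##.*, H21:-1/.#./.#./.##
[.#./.#./##.] V move#2: V00:+1/##./##./##.*, V02:+1/.##/.##/##., V12:+1/.#./.##/###
[##./##./##.] end (terminal -1, H#3); searched .#./.#./... to 12

PV length from [.#./.#./...]: 2 plies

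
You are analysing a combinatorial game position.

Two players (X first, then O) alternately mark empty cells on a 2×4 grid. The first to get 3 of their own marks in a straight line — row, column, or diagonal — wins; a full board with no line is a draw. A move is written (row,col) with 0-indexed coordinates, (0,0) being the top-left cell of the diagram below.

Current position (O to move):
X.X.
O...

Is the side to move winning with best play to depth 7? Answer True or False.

ply 1, O at X.X./O... | (0,1)=+0→XOX./O...*; (0,3)=-1→X.XO/O...; (1,1)=-1→X.X./OO..; (1,2)=-1→X.X./O.O.; (1,3)=-1→X.X./O..O
ply 2, X at XOX./O... | (0,3)=+0→XOXX/O...*; (1,1)=+0→XOX./OX..; (1,2)=+0→XOX./O.X.; (1,3)=+0→XOX./O..X
ply 3, O at XOXX/O... | (1,1)=+0→XOXX/OO..*; (1,2)=+0→XOXX/O.O.; (1,3)=+0→XOXX/O..O
ply 4, X at XOXX/OO.. | (1,2)=+0→XOXX/OOX.*; (1,3)=-1→XOXX/OO.X
ply 5, O at XOXX/OOX. | (1,3)=+0→XOXX/OOXO*
ply 6: XOXX/OOXO is terminal +0 (X); from X.X./O... depth 7

O winning at [X.X./O...]: False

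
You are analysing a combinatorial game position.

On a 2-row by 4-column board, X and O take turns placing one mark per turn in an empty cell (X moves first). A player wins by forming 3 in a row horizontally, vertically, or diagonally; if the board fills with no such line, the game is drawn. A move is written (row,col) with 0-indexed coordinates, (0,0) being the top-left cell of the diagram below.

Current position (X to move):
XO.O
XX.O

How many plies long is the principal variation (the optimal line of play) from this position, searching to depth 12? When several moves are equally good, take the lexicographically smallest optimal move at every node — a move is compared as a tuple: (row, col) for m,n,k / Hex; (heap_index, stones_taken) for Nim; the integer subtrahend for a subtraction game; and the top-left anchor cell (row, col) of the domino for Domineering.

PV length from [XO.O/XX.O]: 1 ply

p1 X@[XO.O/XX.O]: (0,2)[XOXO/XX.O]+0 (1,2)[XO.O/XXXO]+1*
p2 O@[XO.O/XXXO] terminal -1; root [XO.O/XX.O] d12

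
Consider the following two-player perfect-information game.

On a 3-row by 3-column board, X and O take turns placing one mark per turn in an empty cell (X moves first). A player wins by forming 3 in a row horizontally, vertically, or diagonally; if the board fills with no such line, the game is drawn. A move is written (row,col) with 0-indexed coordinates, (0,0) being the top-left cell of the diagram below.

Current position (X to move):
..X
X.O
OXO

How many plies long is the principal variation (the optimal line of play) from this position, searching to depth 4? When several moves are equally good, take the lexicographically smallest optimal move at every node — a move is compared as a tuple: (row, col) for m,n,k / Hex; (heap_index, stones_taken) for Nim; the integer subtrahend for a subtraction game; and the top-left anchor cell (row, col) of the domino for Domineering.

PV length from [..X/X.O/OXO]: 3 plies

[..X/X.O/OXO] X move#1: (0,0):+0/X.X/X.O/OXO, (0,1):+1/.XX/X.O/OXO*, (1,1):+0/..X/XXO/OXO
[.XX/X.O/OXO] O move#2: (0,0):-1/OXX/X.O/OXO*, (1,1):-1/.XX/XOO/OXO
[OXX/X.O/OXO] X move#3: (1,1):+1/OXX/XXO/OXO*
[OXX/XXO/OXO] end (terminal -1, O#4); searched ..X/X.O/OXO to 4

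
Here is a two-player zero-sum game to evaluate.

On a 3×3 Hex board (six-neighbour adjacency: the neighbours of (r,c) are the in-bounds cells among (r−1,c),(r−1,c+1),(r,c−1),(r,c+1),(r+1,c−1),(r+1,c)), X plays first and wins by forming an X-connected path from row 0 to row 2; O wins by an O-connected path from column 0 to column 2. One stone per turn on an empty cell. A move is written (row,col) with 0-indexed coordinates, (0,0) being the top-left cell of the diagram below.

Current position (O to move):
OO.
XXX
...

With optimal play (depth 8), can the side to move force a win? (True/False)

[OO./XXX/...] O move#1: (0,2):+1/OOO/XXX/...*, (2,0):-1/OO./XXX/O.., (2,1):-1/OO./XXX/.O., (2,2):-1/OO./XXX/..O
[OOO/XXX/...] end (terminal -1, X#2); searched OO./XXX/... to 8

O winning at [OO./XXX/...]: True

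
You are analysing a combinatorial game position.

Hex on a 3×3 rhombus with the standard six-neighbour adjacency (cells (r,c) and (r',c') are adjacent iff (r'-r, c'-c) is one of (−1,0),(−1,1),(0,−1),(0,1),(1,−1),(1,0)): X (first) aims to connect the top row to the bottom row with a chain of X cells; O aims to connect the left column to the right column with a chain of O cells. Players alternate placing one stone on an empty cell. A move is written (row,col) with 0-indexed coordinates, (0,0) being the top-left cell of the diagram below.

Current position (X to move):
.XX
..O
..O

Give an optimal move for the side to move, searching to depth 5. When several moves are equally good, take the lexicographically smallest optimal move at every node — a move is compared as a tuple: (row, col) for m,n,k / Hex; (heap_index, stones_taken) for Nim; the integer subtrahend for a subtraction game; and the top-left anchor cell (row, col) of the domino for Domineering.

X's best at [.XX/..O/..O]: (1,1)

ply 1, X at .XX/..O/..O | (0,0)=-1→XXX/..O/..O; (1,0)=-1→.XX/X.O/..O; (1,1)=+1→.XX/.XO/..O*; (2,0)=+1→.XX/..O/X.O; (2,1)=-1→.XX/..O/.XO
ply 2, O at .XX/.XO/..O | (0,0)=-1→OXX/.XO/..O*; (1,0)=-1→.XX/OXO/..O; (2,0)=-1→.XX/.XO/O.O; (2,1)=-1→.XX/.XO/.OO
ply 3, X at OXX/.XO/..O | (1,0)=+1→OXX/XXO/..O*; (2,0)=+1→OXX/.XO/X.O; (2,1)=+1→OXX/.XO/.XO
ply 4, O at OXX/XXO/..O | (2,0)=-1→OXX/XXO/O.O*; (2,1)=-1→OXX/XXO/.OO
ply 5, X at OXX/XXO/O.O | (2,1)=+1→OXX/XXO/OXO*
ply 6: OXX/XXO/OXO is terminal -1 (O); from .XX/..O/..O depth 5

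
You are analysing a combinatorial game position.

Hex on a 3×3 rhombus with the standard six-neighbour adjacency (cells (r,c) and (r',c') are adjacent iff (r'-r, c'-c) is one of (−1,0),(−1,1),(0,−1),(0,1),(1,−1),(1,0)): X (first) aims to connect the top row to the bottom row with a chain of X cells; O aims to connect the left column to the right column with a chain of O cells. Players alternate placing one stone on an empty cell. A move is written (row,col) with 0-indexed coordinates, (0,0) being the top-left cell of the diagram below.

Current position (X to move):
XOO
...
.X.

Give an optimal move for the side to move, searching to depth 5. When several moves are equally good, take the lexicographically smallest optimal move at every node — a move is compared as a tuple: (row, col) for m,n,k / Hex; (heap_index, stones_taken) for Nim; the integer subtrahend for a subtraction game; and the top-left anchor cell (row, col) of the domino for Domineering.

[XOO/.../.X.] X move#1: (1,0):+1/XOO/X../.X.*, (1,1):-1/XOO/.X./.X., (1,2):-1/XOO/..X/.X., (2,0):-1/XOO/.../XX., (2,2):-1/XOO/.../.XX
[XOO/X../.X.] O move#2: (1,1):-1/XOO/XO./.X.*, (1,2):-1/XOO/X.O/.X., (2,0):-1/XOO/X../OX., (2,2):-1/XOO/X../.XO
[XOO/XO./.X.] X move#3: (1,2):-1/XOO/XOX/.X., (2,0):+1/XOO/XO./XX.*, (2,2):-1/XOO/XO./.XX
[XOO/XO./XX.] end (terminal -1, O#4); searched XOO/.../.X. to 5

X's best at [XOO/.../.X.]: (1,0)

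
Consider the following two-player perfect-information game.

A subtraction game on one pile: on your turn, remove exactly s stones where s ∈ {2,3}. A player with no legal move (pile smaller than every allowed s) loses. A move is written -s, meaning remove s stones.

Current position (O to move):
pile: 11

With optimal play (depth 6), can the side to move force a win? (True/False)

ply 1, O at 11 | -2=-1→9*; -3=-1→8
ply 2, X at 9 | -2=-1→7; -3=+1→6*
ply 3, O at 6 | -2=-1→4*; -3=-1→3
ply 4, X at 4 | -2=-1→2; -3=+1→1*
ply 5: 1 is terminal -1 (O); from 11 depth 6

O winning at [11]: False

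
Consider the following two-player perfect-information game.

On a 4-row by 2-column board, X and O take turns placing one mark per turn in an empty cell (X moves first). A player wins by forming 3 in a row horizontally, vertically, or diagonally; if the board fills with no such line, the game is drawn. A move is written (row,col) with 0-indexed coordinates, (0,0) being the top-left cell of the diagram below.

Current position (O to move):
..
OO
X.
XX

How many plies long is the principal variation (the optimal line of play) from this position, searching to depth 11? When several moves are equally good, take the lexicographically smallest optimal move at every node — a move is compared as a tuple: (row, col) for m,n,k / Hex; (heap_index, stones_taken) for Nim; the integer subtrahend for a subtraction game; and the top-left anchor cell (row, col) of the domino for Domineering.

p1 O@[../OO/X./XX]: (0,0)[O./OO/X./XX]+0* (0,1)[.O/OO/X./XX]+0 (2,1)[../OO/XO/XX]+0
p2 X@[O./OO/X./XX]: (0,1)[OX/OO/X./XX]+0* (2,1)[O./OO/XX/XX]+0
p3 O@[OX/OO/X./XX]: (2,1)[OX/OO/XO/XX]+0*
p4 X@[OX/OO/XO/XX] terminal +0; root [../OO/X./XX] d11

PV length from [../OO/X./XX]: 3 plies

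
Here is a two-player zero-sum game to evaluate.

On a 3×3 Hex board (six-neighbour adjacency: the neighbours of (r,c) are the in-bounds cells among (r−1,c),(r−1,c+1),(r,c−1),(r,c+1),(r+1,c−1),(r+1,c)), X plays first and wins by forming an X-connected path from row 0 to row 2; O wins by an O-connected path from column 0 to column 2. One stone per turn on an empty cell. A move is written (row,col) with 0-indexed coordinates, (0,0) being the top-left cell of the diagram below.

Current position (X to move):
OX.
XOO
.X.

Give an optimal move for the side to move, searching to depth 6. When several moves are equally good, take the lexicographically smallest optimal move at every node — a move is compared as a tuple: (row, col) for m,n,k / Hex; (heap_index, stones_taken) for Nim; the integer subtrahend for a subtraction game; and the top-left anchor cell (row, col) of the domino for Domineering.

p1 X@[OX./XOO/.X.]: (0,2)[OXX/XOO/.X.]-1 (2,0)[OX./XOO/XX.]+1* (2,2)[OX./XOO/.XX]-1
p2 O@[OX./XOO/XX.] terminal -1; root [OX./XOO/.X.] d6

X's best at [OX./XOO/.X.]: (2,0)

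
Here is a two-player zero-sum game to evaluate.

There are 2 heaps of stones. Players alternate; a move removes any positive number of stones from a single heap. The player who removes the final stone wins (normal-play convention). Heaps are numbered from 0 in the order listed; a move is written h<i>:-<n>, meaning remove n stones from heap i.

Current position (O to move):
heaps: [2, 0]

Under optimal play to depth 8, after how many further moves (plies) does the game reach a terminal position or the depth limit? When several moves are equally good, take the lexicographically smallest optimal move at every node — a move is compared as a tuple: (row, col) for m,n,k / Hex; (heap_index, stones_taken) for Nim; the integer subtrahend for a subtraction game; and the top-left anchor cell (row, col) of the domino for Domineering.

[(2,0)] O move#1: h0:-1:-1/(1,0), h0:-2:+1/(0,0)*
[(0,0)] end (terminal -1, X#2); searched (2,0) to 8

PV length from [(2,0)]: 1 ply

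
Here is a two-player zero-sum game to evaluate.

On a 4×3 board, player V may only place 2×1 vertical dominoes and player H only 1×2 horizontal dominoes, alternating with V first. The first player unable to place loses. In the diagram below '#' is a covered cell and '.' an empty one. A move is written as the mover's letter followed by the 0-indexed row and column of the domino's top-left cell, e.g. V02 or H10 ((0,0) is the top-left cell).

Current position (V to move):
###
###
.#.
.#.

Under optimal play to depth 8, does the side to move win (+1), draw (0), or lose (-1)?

ply 1, V at ###/###/.#./.#. | V20=+1→###/###/##./##.*; V22=+1→###/###/.##/.##
ply 2: ###/###/##./##. is terminal -1 (H); from ###/###/.#./.#. depth 8

value(###/###/.#./.#., V) = +1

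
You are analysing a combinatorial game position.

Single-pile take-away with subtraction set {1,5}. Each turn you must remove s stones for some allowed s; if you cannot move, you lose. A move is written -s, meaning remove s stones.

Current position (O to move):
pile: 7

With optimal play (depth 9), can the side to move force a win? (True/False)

O winning at [7]: True

ply 1, O at 7 | -1=+1→6*; -5=+1→2
ply 2, X at 6 | -1=-1→5*; -5=-1→1
ply 3, O at 5 | -1=+1→4*; -5=+1→0
ply 4, X at 4 | -1=-1→3*
ply 5, O at 3 | -1=+1→2*
ply 6, X at 2 | -1=-1→1*
ply 7, O at 1 | -1=+1→0*
ply 8: 0 is terminal -1 (X); from 7 depth 9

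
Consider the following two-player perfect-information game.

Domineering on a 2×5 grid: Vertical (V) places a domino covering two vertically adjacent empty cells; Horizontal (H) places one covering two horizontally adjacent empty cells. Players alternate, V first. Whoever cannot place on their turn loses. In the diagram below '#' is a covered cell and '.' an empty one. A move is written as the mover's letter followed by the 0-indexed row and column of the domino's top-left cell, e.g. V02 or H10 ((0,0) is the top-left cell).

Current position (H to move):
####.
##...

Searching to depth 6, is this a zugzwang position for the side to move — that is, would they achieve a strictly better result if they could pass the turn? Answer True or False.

[####./##...] H move#1: H12:-1/####./####., H13:+1/####./##.##*
[####./##.##] end (terminal -1, V#2); searched ####./##... to 6
suppose H passes — search the same position with V to move:
pass> [####./##...] V move#1: V04:-1/#####/##..#*
pass> [#####/##..#] H move#2: H12:+1/#####/#####*
pass> [#####/#####] end (terminal -1, V#3); searched ####./##... to 6
for H: play +1, pass +1

zugzwang(####./##..., H) = False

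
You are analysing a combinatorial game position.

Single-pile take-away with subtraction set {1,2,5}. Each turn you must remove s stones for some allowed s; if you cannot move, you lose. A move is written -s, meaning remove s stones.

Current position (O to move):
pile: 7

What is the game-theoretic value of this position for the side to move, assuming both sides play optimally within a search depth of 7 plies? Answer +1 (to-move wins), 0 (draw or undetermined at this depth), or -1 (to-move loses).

p1 O@[7]: -1[6]+1* -2[5]-1 -5[2]-1
p2 X@[6]: -1[5]-1* -2[4]-1 -5[1]-1
p3 O@[5]: -1[4]-1 -2[3]+1* -5[0]+1
p4 X@[3]: -1[2]-1* -2[1]-1
p5 O@[2]: -1[1]-1 -2[0]+1*
p6 X@[0] terminal -1; root [7] d7

value(7, O) = +1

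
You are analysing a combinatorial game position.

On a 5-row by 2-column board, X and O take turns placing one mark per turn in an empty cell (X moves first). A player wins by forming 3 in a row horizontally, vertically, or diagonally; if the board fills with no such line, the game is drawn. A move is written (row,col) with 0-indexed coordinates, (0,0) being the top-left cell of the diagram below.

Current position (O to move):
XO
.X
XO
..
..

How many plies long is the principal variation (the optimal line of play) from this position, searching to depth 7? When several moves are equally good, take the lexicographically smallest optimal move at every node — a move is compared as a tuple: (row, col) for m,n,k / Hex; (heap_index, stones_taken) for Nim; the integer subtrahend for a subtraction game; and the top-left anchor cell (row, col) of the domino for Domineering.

p1 O@[XO/.X/XO/../..]: (1,0)[XO/OX/XO/../..]+0* (3,0)[XO/.X/XO/O./..]-1 (3,1)[XO/.X/XO/.O/..]-1 (4,0)[XO/.X/XO/../O.]-1 (4,1)[XO/.X/XO/../.O]-1
p2 X@[XO/OX/XO/../..]: (3,0)[XO/OX/XO/X./..]+0* (3,1)[XO/OX/XO/.X/..]+0 (4,0)[XO/OX/XO/../X.]+0 (4,1)[XO/OX/XO/../.X]+0
p3 O@[XO/OX/XO/X./..]: (3,1)[XO/OX/XO/XO/..]-1 (4,0)[XO/OX/XO/X./O.]+0* (4,1)[XO/OX/XO/X./.O]-1
p4 X@[XO/OX/XO/X./O.]: (3,1)[XO/OX/XO/XX/O.]+0* (4,1)[XO/OX/XO/X./OX]+0
p5 O@[XO/OX/XO/XX/O.]: (4,1)[XO/OX/XO/XX/OO]+0*
p6 X@[XO/OX/XO/XX/OO] terminal +0; root [XO/.X/XO/../..] d7

PV length from [XO/.X/XO/../..]: 5 plies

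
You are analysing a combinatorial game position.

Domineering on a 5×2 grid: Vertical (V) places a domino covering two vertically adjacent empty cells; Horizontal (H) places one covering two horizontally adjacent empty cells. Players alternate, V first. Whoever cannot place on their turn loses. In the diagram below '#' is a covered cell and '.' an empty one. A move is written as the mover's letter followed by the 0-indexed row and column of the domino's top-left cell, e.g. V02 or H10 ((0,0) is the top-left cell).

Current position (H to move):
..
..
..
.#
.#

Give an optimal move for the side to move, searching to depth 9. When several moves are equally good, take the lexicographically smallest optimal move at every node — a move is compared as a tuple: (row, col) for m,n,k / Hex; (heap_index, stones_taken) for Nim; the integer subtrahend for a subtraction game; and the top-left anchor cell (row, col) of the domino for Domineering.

[../../../.#/.#] H move#1: H00:-1/##/../../.#/.#, H10:+1/../##/../.#/.#*, H20:-1/../../##/.#/.#
[../##/../.#/.#] V move#2: V20:-1/../##/#./##/.#*, V30:-1/../##/../##/##
[../##/#./##/.#] H move#3: H00:+1/##/##/#./##/.#*
[##/##/#./##/.#] end (terminal -1, V#4); searched ../../../.#/.# to 9

H's best at [../../../.#/.#]: H10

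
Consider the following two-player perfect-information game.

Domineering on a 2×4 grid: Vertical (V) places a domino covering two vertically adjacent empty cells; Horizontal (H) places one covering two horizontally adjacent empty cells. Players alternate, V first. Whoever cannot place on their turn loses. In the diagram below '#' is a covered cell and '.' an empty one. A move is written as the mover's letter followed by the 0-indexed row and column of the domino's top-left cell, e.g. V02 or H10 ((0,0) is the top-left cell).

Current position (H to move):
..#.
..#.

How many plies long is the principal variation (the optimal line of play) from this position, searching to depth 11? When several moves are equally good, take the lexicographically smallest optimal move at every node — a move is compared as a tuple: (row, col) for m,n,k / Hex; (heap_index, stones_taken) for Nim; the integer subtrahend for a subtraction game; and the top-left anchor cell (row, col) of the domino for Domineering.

p1 H@[..#./..#.]: H00[###./..#.]+1* H10[..#./###.]+1
p2 V@[###./..#.]: V03[####/..##]-1*
p3 H@[####/..##]: H10[####/####]+1*
p4 V@[####/####] terminal -1; root [..#./..#.] d11

PV length from [..#./..#.]: 3 plies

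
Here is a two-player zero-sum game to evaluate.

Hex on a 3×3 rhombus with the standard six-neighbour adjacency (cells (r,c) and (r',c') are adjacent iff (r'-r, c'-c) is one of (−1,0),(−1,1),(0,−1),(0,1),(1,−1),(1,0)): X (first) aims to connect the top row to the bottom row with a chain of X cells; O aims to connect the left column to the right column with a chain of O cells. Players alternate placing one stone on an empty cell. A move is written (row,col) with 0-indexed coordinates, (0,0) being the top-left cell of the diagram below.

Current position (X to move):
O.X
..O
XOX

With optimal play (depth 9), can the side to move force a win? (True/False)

X winning at [O.X/..O/XOX]: True

[O.X/..O/XOX] X move#1: (0,1):+1/OXX/..O/XOX*, (1,0):+1/O.X/X.O/XOX, (1,1):+1/O.X/.XO/XOX
[OXX/..O/XOX] O move#2: (1,0):-1/OXX/O.O/XOX*, (1,1):-1/OXX/.OO/XOX
[OXX/O.O/XOX] X move#3: (1,1):+1/OXX/OXO/XOX*
[OXX/OXO/XOX] end (terminal -1, O#4); searched O.X/..O/XOX to 9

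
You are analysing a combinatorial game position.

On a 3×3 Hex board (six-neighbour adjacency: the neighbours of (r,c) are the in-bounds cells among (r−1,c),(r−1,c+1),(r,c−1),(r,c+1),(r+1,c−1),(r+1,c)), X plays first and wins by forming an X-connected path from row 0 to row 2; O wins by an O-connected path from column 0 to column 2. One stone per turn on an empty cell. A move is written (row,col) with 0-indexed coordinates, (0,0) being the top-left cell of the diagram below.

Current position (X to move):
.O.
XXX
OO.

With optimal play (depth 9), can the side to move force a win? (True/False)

p1 X@[.O./XXX/OO.]: (0,0)[XO./XXX/OO.]-1 (0,2)[.OX/XXX/OO.]-1 (2,2)[.O./XXX/OOX]+1*
p2 O@[.O./XXX/OOX]: (0,0)[OO./XXX/OOX]-1* (0,2)[.OO/XXX/OOX]-1
p3 X@[OO./XXX/OOX]: (0,2)[OOX/XXX/OOX]+1*
p4 O@[OOX/XXX/OOX] terminal -1; root [.O./XXX/OO.] d9

X winning at [.O./XXX/OO.]: True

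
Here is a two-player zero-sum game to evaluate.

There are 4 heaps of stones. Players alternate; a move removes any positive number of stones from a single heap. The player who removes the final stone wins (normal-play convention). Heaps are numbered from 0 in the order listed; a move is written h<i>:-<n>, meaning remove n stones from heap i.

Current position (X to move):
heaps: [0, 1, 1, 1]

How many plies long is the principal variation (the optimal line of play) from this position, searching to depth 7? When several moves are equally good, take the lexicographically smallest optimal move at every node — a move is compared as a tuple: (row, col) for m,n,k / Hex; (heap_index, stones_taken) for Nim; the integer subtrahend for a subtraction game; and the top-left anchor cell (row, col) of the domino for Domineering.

[(0,1,1,1)] X move#1: h1:-1:+1/(0,0,1,1)*, h2:-1:+1/(0,1,0,1), h3:-1:+1/(0,1,1,0)
[(0,0,1,1)] O move#2: h2:-1:-1/(0,0,0,1)*, h3:-1:-1/(0,0,1,0)
[(0,0,0,1)] X move#3: h3:-1:+1/(0,0,0,0)*
[(0,0,0,0)] end (terminal -1, O#4); searched (0,1,1,1) to 7

PV length from [(0,1,1,1)]: 3 plies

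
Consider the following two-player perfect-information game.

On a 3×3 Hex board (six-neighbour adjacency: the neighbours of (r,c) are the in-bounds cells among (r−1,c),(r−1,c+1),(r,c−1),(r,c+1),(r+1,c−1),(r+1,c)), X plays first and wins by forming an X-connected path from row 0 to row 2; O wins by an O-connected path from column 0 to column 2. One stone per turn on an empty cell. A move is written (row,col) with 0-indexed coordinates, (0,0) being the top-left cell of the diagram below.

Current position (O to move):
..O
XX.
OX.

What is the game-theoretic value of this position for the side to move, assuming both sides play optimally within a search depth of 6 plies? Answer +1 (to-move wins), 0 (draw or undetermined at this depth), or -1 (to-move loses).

p1 O@[..O/XX./OX.]: (0,0)[O.O/XX./OX.]-1* (0,1)[.OO/XX./OX.]-1 (1,2)[..O/XXO/OX.]-1 (2,2)[..O/XX./OXO]-1
p2 X@[O.O/XX./OX.]: (0,1)[OXO/XX./OX.]+1* (1,2)[O.O/XXX/OX.]-1 (2,2)[O.O/XX./OXX]-1
p3 O@[OXO/XX./OX.] terminal -1; root [..O/XX./OX.] d6

value(..O/XX./OX., O) = -1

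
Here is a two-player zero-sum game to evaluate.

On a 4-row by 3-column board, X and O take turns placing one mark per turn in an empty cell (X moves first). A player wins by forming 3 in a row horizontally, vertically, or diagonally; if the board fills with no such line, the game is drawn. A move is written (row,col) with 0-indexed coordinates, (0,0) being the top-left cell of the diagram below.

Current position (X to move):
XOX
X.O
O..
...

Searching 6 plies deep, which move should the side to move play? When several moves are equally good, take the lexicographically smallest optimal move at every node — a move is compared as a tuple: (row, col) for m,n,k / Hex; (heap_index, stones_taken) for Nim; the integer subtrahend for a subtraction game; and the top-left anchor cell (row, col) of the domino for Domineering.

X's best at [XOX/X.O/O../...]: (2,1)

p1 X@[XOX/X.O/O../...]: (1,1)[XOX/XXO/O../...]-1 (2,1)[XOX/X.O/OX./...]+0* (2,2)[XOX/X.O/O.X/...]+0 (3,0)[XOX/X.O/O../X..]-1 (3,1)[XOX/X.O/O../.X.]-1 (3,2)[XOX/X.O/O../..X]-1
p2 O@[XOX/X.O/OX./...]: (1,1)[XOX/XOO/OX./...]-1 (2,2)[XOX/X.O/OXO/...]-1 (3,0)[XOX/X.O/OX./O..]-1 (3,1)[XOX/X.O/OX./.O.]-1 (3,2)[XOX/X.O/OX./..O]+0*
p3 X@[XOX/X.O/OX./..O]: (1,1)[XOX/XXO/OX./..O]-1 (2,2)[XOX/X.O/OXX/..O]+0* (3,0)[XOX/X.O/OX./X.O]-1 (3,1)[XOX/X.O/OX./.XO]-1
p4 O@[XOX/X.O/OXX/..O]: (1,1)[XOX/XOO/OXX/..O]+0* (3,0)[XOX/X.O/OXX/O.O]-1 (3,1)[XOX/X.O/OXX/.OO]-1
p5 X@[XOX/XOO/OXX/..O]: (3,0)[XOX/XOO/OXX/X.O]+0* (3,1)[XOX/XOO/OXX/.XO]+0
p6 O@[XOX/XOO/OXX/X.O]: (3,1)[XOX/XOO/OXX/XOO]+0*
p7 X@[XOX/XOO/OXX/XOO] terminal +0; root [XOX/X.O/O../...] d6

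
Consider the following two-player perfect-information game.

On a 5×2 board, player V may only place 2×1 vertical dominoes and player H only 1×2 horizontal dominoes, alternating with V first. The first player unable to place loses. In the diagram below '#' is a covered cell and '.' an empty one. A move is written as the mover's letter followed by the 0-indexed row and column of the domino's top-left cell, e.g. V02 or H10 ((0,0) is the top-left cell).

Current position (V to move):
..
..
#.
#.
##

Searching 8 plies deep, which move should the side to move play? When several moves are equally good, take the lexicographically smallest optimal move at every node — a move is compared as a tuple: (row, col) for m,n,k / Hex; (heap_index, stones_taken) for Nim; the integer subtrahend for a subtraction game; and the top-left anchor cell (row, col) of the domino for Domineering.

[../../#./#./##] V move#1: V00:+1/#./#./#./#./##*, V01:+1/.#/.#/#./#./##, V11:-1/../.#/##/#./##, V21:-1/../../##/##/##
[#./#./#./#./##] end (terminal -1, H#2); searched ../../#./#./## to 8

V's best at [../../#./#./##]: V00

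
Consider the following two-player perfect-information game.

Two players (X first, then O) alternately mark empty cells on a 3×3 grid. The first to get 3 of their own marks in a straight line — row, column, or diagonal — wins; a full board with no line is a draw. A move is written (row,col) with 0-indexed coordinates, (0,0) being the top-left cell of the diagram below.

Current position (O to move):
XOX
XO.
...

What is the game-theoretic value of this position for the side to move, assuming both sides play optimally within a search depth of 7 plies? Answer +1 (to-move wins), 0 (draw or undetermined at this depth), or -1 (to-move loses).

value(XOX/XO./..., O) = +1

ply 1, O at XOX/XO./... | (1,2)=-1→XOX/XOO/...; (2,0)=+0→XOX/XO./O..; (2,1)=+1→XOX/XO./.O.*; (2,2)=-1→XOX/XO./..O
ply 2: XOX/XO./.O. is terminal -1 (X); from XOX/XO./... depth 7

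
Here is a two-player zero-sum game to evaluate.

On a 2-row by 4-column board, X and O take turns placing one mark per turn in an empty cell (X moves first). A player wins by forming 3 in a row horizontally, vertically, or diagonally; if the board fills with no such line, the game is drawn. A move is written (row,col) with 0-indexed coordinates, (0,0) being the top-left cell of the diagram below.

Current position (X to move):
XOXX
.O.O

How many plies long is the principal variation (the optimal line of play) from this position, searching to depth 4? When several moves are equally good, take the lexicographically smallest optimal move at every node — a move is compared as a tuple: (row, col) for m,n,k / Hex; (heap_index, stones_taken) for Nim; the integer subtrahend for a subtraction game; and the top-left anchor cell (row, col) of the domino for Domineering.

PV length from [XOXX/.O.O]: 2 plies

p1 X@[XOXX/.O.O]: (1,0)[XOXX/XO.O]-1 (1,2)[XOXX/.OXO]+0*
p2 O@[XOXX/.OXO]: (1,0)[XOXX/OOXO]+0*
p3 X@[XOXX/OOXO] terminal +0; root [XOXX/.O.O] d4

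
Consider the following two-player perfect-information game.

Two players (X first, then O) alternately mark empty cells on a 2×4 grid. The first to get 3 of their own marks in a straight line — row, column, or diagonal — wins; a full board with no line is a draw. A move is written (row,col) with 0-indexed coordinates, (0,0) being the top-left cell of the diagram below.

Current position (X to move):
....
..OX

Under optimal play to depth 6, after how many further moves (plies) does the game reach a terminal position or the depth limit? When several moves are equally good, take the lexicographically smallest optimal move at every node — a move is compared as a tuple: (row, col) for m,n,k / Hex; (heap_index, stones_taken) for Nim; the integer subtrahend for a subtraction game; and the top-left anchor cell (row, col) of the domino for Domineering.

[..../..OX] X move#1: (0,0):+0/X.../..OX*, (0,1):+0/.X../..OX, (0,2):+0/..X./..OX, (0,3):+0/...X/..OX, (1,0):+0/..../X.OX, (1,1):+0/..../.XOX
[X.../..OX] O move#2: (0,1):+0/XO../..OX*, (0,2):+0/X.O./..OX, (0,3):+0/X..O/..OX, (1,0):+0/X.../O.OX, (1,1):+0/X.../.OOX
[XO../..OX] X move#3: (0,2):+0/XOX./..OX*, (0,3):+0/XO.X/..OX, (1,0):+0/XO../X.OX, (1,1):+0/XO../.XOX
[XOX./..OX] O move#4: (0,3):+0/XOXO/..OX*, (1,0):+0/XOX./O.OX, (1,1):+0/XOX./.OOX
[XOXO/..OX] X move#5: (1,0):+0/XOXO/X.OX*, (1,1):+0/XOXO/.XOX
[XOXO/X.OX] O move#6: (1,1):+0/XOXO/XOOX*
[XOXO/XOOX] end (terminal +0, X#7); searched ..../..OX to 6

PV length from [..../..OX]: 6 plies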